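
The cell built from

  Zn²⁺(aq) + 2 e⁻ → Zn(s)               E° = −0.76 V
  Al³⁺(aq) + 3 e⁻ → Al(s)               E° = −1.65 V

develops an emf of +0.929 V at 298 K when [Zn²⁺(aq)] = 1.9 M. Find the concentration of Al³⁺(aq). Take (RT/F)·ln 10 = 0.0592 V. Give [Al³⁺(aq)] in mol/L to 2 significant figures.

0.028 M

With Zn²⁺/Zn at the cathode and Al³⁺/Al at the anode, E°cell = −0.76 − (−1.65) = +0.89 V (n = 6).
Since E = E° − (0.0592/n)·log Q, log Q = n(E° − E)/0.0592 = −3.953.
Balancing electrons gives 3 Zn²⁺(aq) + 2 Al(s) → 3 Zn(s) + 2 Al³⁺(aq); thus Q = [Al³⁺(aq)]^2 / [Zn²⁺(aq)]^3.
Substituting the known concentrations and solving, log [Al³⁺(aq)] = −1.558 and [Al³⁺(aq)] = 0.028 M.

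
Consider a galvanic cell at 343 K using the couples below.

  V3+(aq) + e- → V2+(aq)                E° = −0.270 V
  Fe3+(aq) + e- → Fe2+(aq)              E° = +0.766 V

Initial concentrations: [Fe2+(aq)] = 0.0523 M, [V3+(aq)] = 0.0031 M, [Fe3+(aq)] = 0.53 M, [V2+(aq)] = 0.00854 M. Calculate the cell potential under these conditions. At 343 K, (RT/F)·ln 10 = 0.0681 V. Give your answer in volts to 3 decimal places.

+1.134 V

Since E°(Fe³⁺/Fe²⁺) > E°(V³⁺/V²⁺), Fe³⁺/Fe²⁺ serves as the cathode.
The standard potential is +0.766 − (−0.270) = +1.036 V and the balanced reaction transfers n = 1 electron.
The balanced reaction is Fe3+(aq) + V2+(aq) → Fe2+(aq) + V3+(aq), so Q = ([Fe2+(aq)]·[V3+(aq)]) / ([Fe3+(aq)]·[V2+(aq)]) = 0.0358 and log Q = −1.446.
E = E° − (0.0681/n)·log Q = +1.036 − (0.0681/1)(−1.446) = +1.134 V.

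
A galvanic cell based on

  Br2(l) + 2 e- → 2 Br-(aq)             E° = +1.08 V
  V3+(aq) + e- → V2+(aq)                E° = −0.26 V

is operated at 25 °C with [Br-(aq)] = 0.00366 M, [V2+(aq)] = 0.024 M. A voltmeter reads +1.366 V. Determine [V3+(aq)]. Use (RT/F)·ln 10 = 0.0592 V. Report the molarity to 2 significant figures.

Br₂/Br⁻ is the cathode (higher E°); E°cell = +1.08 − (−0.26) = +1.34 V with n = 2.
Rearranging E = E° − (0.0592/n)·log Q gives log Q = 2(+1.34 − (+1.366))/0.0592 = −0.878.
The balanced reaction is Br2(l) + 2 V2+(aq) → 2 Br-(aq) + 2 V3+(aq), so Q = ([Br-(aq)]^2·[V3+(aq)]^2) / [V2+(aq)]^2.
Solving for the unknown gives log [V3+(aq)] = 0.378, so [V3+(aq)] ≈ 2.4 M.

2.4 M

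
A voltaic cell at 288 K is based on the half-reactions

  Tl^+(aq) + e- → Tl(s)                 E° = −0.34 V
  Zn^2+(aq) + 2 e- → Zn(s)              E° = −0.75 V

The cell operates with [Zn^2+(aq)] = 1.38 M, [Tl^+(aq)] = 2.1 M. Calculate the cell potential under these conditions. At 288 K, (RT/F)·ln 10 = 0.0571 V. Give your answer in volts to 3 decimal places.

Since E°(Tl⁺/Tl) > E°(Zn²⁺/Zn), Tl⁺/Tl serves as the cathode.
The standard potential is −0.34 − (−0.75) = +0.41 V and the balanced reaction transfers n = 2 electrons.
Balancing gives 2 Tl^+(aq) + Zn(s) → 2 Tl(s) + Zn^2+(aq); hence Q = [Zn^2+(aq)] / [Tl^+(aq)]^2 = 0.313 (log Q = −0.505).
E = E° − (0.0571/n)·log Q = +0.41 − (0.0571/2)(−0.505) = +0.424 V.

+0.424 V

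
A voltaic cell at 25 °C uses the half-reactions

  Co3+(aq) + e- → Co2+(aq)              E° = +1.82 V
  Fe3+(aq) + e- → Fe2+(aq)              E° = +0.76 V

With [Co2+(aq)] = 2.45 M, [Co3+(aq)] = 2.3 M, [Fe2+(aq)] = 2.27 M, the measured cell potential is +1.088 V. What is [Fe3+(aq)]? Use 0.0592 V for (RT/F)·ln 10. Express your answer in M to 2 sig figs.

0.72 M

Co³⁺/Co²⁺ is the cathode (higher E°); E°cell = +1.82 − (+0.76) = +1.06 V with n = 1.
From the Nernst equation, log Q = n(E° − E)/0.0592 = 1·(+1.06 − (+1.088))/0.0592 = −0.473.
The balanced reaction is Co3+(aq) + Fe2+(aq) → Co2+(aq) + Fe3+(aq), so Q = ([Co2+(aq)]·[Fe3+(aq)]) / ([Co3+(aq)]·[Fe2+(aq)]).
Solving for the unknown gives log [Fe3+(aq)] = −0.144, so [Fe3+(aq)] ≈ 0.72 M.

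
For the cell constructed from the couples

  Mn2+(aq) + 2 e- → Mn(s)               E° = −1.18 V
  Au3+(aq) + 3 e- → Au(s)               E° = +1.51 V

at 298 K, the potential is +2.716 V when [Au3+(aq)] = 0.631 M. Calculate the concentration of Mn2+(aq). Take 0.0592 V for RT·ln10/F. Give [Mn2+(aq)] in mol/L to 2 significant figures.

Au³⁺/Au is the cathode (higher E°); E°cell = +1.51 − (−1.18) = +2.69 V with n = 6.
From the Nernst equation, log Q = n(E° − E)/0.0592 = 6·(+2.69 − (+2.716))/0.0592 = −2.635.
The balanced reaction is 2 Au3+(aq) + 3 Mn(s) → 2 Au(s) + 3 Mn2+(aq), so Q = [Mn2+(aq)]^3 / [Au3+(aq)]^2.
Substituting the known concentrations and solving, log [Mn2+(aq)] = −1.012 and [Mn2+(aq)] = 0.097 M.

0.097 M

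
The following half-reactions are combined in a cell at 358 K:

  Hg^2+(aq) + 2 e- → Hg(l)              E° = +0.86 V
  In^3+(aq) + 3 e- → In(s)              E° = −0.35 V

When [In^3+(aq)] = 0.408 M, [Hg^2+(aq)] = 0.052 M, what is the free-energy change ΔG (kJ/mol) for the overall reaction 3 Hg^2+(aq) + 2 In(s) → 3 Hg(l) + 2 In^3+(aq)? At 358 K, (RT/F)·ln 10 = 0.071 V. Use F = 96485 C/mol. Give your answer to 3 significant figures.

E°cell = +0.86 − (−0.35) = +1.21 V; the balanced reaction transfers n = 6 electrons.
Q = [In^3+(aq)]^2 / [Hg^2+(aq)]^3 = 1.18×10^3, so log Q = 3.073 and E = +1.21 − (0.071/6)(3.073) = +1.1736 V.
Then ΔG = −nFE = −6 × 96485 × +1.1736 J/mol = −679 kJ/mol.

−679 kJ/mol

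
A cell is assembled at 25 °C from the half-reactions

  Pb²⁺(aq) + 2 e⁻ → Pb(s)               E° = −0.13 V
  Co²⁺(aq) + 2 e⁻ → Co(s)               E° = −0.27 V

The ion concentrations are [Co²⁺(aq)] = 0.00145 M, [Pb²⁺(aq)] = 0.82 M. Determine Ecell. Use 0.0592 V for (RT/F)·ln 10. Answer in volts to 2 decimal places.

+0.22 V

The Pb²⁺/Pb couple has the more positive E°, so it is the cathode; Co²⁺/Co is the anode.
The standard potential is −0.13 − (−0.27) = +0.14 V and the balanced reaction transfers n = 2 electrons.
For the overall reaction Pb²⁺(aq) + Co(s) → Pb(s) + Co²⁺(aq), Q = [Co²⁺(aq)] / [Pb²⁺(aq)] = 0.00177, giving log Q = −2.752.
By the Nernst equation, E = +0.14 − (0.0592/2)·(−2.752) = +0.22 V.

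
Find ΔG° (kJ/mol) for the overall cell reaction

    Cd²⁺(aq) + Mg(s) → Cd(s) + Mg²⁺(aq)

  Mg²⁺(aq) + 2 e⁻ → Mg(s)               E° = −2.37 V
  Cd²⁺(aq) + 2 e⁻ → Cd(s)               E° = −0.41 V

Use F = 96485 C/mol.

−378 kJ/mol

In the reaction as written Cd²⁺(aq) is reduced, so the Cd²⁺/Cd couple is the cathode and Mg²⁺/Mg is the anode.
E°cell = −0.41 − (−2.37) = +1.96 V; balancing electrons gives n = 2.
ΔG° = −nFE°cell = −(2)(96485)(+1.96) J/mol = −378 kJ/mol.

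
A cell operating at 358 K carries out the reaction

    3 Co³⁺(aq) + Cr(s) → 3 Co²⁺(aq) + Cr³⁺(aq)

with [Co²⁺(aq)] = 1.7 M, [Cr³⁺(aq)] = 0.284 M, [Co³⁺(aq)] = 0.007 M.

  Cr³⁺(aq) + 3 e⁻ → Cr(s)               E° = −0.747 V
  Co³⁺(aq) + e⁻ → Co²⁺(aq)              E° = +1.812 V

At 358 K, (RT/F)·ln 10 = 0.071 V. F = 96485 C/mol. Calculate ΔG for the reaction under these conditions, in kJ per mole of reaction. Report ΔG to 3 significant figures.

The standard cell potential is +1.812 − (−0.747) = +2.559 V, with n = 3 electrons in the balanced equation.
Here Q = ([Co²⁺(aq)]^3·[Cr³⁺(aq)]) / [Co³⁺(aq)]^3 = 4.07×10^6 (log Q = 6.609), giving E = +2.559 − (0.071/3)·(6.609) = +2.4026 V.
Finally ΔG = −nFE = −(3)(96485 C/mol)(+2.4026 V) = −695 kJ/mol.

−695 kJ/mol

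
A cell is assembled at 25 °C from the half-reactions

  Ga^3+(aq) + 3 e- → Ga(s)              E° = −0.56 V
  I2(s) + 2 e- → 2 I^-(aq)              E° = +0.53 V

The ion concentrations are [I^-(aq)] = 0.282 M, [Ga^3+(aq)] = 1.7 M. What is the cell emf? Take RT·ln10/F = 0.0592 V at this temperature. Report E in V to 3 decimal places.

+1.118 V

The I₂/I⁻ couple has the more positive E°, so it is the cathode; Ga³⁺/Ga is the anode.
E°cell = +0.53 − (−0.56) = +1.09 V, with n = 6 electrons transferred.
The balanced reaction is 3 I2(s) + 2 Ga(s) → 6 I^-(aq) + 2 Ga^3+(aq), so Q = [I^-(aq)]^6·[Ga^3+(aq)]^2 = 0.00145 and log Q = −2.838.
Applying E = E° − (RT ln10/nF)·log Q gives +1.09 − (0.0592/6)(−2.838) = +1.118 V.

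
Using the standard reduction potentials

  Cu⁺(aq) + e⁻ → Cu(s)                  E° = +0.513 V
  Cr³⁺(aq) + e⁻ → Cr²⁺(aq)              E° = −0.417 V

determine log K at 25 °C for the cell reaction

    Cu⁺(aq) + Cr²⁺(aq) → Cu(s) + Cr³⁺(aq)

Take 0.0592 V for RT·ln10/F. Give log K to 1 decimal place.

The Cu⁺/Cu couple is reduced (cathode); E°cell = +0.513 − (−0.417) = +0.930 V with n = 1.
At equilibrium E = 0, so log K = nE°cell / 0.0592 = (1)(+0.930) / 0.0592 = 15.7.

log K = 15.7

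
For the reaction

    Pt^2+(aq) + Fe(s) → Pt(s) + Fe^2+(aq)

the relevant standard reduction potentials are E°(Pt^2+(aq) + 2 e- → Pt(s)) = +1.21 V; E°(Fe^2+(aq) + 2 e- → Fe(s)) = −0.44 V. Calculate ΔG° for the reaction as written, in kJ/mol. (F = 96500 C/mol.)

−318 kJ/mol

In the reaction as written Pt^2+(aq) is reduced, so the Pt²⁺/Pt couple is the cathode and Fe²⁺/Fe is the anode.
E°cell = +1.21 − (−0.44) = +1.65 V; balancing electrons gives n = 2.
ΔG° = −nFE°cell = −(2)(96500)(+1.65) J/mol = −318 kJ/mol.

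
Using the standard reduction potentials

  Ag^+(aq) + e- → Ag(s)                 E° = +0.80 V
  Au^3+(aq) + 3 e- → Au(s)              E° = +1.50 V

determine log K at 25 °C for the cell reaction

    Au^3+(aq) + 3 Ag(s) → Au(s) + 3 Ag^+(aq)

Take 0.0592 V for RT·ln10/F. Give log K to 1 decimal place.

log K = 35.5

The Au³⁺/Au couple is reduced (cathode); E°cell = +1.50 − (+0.80) = +0.70 V with n = 3.
At equilibrium E = 0, so log K = nE°cell / 0.0592 = (3)(+0.70) / 0.0592 = 35.5.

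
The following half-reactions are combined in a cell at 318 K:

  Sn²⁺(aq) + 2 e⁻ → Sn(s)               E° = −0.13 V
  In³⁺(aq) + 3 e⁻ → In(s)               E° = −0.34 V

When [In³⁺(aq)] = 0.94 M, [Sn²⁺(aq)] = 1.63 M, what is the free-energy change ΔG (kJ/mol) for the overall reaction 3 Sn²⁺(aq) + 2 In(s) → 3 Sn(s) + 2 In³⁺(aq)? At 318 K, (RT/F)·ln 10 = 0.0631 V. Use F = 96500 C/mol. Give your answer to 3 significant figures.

−126 kJ/mol

With Sn²⁺/Sn reduced at the cathode, E°cell = −0.13 − (−0.34) = +0.21 V and n = 6.
Here Q = [In³⁺(aq)]^2 / [Sn²⁺(aq)]^3 = 0.204 (log Q = −0.690), giving E = +0.21 − (0.0631/6)·(−0.690) = +0.2173 V.
Finally ΔG = −nFE = −(6)(96500 C/mol)(+0.2173 V) = −126 kJ/mol.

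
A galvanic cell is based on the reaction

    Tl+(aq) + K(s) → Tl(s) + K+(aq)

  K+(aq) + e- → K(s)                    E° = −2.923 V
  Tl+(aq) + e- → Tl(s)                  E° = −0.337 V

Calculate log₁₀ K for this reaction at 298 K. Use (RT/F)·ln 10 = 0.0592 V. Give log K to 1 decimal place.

log K = 43.7

The Tl⁺/Tl couple is reduced (cathode); E°cell = −0.337 − (−2.923) = +2.586 V with n = 1.
At equilibrium E = 0, so log K = nE°cell / 0.0592 = (1)(+2.586) / 0.0592 = 43.7.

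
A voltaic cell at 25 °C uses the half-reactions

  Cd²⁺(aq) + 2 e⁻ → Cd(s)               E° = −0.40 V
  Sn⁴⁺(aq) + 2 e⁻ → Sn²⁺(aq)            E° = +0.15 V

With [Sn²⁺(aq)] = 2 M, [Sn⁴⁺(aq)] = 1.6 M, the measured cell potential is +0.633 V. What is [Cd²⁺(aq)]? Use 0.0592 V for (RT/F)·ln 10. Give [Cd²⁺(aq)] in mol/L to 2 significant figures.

0.0013 M

With Sn⁴⁺/Sn²⁺ at the cathode and Cd²⁺/Cd at the anode, E°cell = +0.15 − (−0.40) = +0.55 V (n = 2).
From the Nernst equation, log Q = n(E° − E)/0.0592 = 2·(+0.55 − (+0.633))/0.0592 = −2.804.
For Sn⁴⁺(aq) + Cd(s) → Sn²⁺(aq) + Cd²⁺(aq), the reaction quotient is Q = ([Sn²⁺(aq)]·[Cd²⁺(aq)]) / [Sn⁴⁺(aq)].
Substituting the known concentrations and solving, log [Cd²⁺(aq)] = −2.901 and [Cd²⁺(aq)] = 0.0013 M.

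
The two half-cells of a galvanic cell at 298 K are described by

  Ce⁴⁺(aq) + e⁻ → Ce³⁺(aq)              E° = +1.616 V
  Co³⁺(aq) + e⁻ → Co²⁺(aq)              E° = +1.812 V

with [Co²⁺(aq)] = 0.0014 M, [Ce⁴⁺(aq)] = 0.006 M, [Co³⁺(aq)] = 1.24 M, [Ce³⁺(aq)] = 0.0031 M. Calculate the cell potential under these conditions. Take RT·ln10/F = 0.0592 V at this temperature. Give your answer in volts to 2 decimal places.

Since E°(Co³⁺/Co²⁺) > E°(Ce⁴⁺/Ce³⁺), Co³⁺/Co²⁺ serves as the cathode.
The standard potential is +1.812 − (+1.616) = +0.196 V and the balanced reaction transfers n = 1 electron.
The balanced reaction is Co³⁺(aq) + Ce³⁺(aq) → Co²⁺(aq) + Ce⁴⁺(aq), so Q = ([Co²⁺(aq)]·[Ce⁴⁺(aq)]) / ([Co³⁺(aq)]·[Ce³⁺(aq)]) = 0.00219 and log Q = −2.661.
By the Nernst equation, E = +0.196 − (0.0592/1)·(−2.661) = +0.35 V.

+0.35 V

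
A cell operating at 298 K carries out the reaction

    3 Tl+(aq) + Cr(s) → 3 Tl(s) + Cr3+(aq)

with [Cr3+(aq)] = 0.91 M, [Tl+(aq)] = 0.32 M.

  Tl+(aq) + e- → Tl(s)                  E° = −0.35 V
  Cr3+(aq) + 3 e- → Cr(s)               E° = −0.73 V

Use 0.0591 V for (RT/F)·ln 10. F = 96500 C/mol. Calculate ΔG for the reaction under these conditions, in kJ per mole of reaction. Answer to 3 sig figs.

With Tl⁺/Tl reduced at the cathode, E°cell = −0.35 − (−0.73) = +0.38 V and n = 3.
The reaction quotient is [Cr3+(aq)] / [Tl+(aq)]^3 = 27.8; by Nernst, E = +0.38 − (0.0591/3)(1.444) = +0.3516 V.
Then ΔG = −nFE = −3 × 96500 × +0.3516 J/mol = −102 kJ/mol.

−102 kJ/mol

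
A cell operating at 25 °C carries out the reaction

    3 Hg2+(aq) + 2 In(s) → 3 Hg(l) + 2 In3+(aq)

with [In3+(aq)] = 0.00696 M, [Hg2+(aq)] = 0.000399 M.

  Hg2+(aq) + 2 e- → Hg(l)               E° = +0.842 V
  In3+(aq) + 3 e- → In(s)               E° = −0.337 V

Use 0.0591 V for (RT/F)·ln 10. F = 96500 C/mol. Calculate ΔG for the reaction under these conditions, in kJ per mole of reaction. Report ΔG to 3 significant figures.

With Hg²⁺/Hg reduced at the cathode, E°cell = +0.842 − (−0.337) = +1.179 V and n = 6.
Here Q = [In3+(aq)]^2 / [Hg2+(aq)]^3 = 7.63×10^5 (log Q = 5.882), giving E = +1.179 − (0.0591/6)·(5.882) = +1.1211 V.
Then ΔG = −nFE = −6 × 96500 × +1.1211 J/mol = −649 kJ/mol.

−649 kJ/mol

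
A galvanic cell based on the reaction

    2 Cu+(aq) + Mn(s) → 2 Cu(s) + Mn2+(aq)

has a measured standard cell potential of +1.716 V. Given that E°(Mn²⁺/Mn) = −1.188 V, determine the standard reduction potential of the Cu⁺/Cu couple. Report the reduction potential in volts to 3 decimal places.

+0.528 V

In the reaction as written the Cu⁺/Cu couple is reduced (cathode) and Mn²⁺/Mn is oxidized (anode), so E°cell = E°(Cu⁺/Cu) − E°(Mn²⁺/Mn).
E°(Cu⁺/Cu) = E°cell + E°(anode) = +1.716 + (−1.188) = +0.528 V.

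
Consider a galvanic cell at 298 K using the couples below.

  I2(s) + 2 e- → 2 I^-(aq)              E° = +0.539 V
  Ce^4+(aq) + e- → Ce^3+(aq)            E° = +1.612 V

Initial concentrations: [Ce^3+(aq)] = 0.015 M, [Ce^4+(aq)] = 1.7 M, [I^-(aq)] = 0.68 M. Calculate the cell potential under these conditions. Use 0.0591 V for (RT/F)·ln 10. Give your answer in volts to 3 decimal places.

The Ce⁴⁺/Ce³⁺ couple has the more positive E°, so it is the cathode; I₂/I⁻ is the anode.
E°cell = E°cat − E°an = +1.612 − (+0.539) = +1.073 V; n = 2.
For the overall reaction 2 Ce^4+(aq) + 2 I^-(aq) → 2 Ce^3+(aq) + I2(s), Q = [Ce^3+(aq)]^2 / ([Ce^4+(aq)]^2·[I^-(aq)]^2) = 0.000168, giving log Q = −3.774.
By the Nernst equation, E = +1.073 − (0.0591/2)·(−3.774) = +1.185 V.

+1.185 V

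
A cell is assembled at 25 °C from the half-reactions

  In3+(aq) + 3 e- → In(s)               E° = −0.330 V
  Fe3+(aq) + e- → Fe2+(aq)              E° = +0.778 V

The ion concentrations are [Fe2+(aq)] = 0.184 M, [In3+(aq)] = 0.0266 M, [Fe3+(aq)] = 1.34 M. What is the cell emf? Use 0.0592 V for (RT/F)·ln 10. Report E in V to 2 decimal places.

Fe³⁺/Fe²⁺ is reduced (cathode, E° = +0.778 V) and In³⁺/In is oxidized (anode).
E°cell = E°cat − E°an = +0.778 − (−0.330) = +1.108 V; n = 3.
The balanced reaction is 3 Fe3+(aq) + In(s) → 3 Fe2+(aq) + In3+(aq), so Q = ([Fe2+(aq)]^3·[In3+(aq)]) / [Fe3+(aq)]^3 = 6.89×10^−5 and log Q = −4.162.
Applying E = E° − (RT ln10/nF)·log Q gives +1.108 − (0.0592/3)(−4.162) = +1.19 V.

+1.19 V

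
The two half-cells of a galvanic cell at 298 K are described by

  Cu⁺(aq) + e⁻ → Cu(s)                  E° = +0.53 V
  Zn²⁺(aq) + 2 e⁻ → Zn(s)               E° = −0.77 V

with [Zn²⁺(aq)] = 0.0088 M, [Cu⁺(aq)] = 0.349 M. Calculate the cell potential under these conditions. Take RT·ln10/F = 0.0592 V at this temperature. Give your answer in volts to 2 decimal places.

Since E°(Cu⁺/Cu) > E°(Zn²⁺/Zn), Cu⁺/Cu serves as the cathode.
E°cell = +0.53 − (−0.77) = +1.30 V, with n = 2 electrons transferred.
The balanced reaction is 2 Cu⁺(aq) + Zn(s) → 2 Cu(s) + Zn²⁺(aq), so Q = [Zn²⁺(aq)] / [Cu⁺(aq)]^2 = 0.0722 and log Q = −1.141.
Applying E = E° − (RT ln10/nF)·log Q gives +1.30 − (0.0592/2)(−1.141) = +1.33 V.

+1.33 V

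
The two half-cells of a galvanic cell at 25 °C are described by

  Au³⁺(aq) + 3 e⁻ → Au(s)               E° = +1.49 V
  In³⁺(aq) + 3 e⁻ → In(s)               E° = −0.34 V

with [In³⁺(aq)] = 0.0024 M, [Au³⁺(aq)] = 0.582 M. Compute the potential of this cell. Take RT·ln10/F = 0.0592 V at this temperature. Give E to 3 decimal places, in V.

+1.877 V

The Au³⁺/Au couple has the more positive E°, so it is the cathode; In³⁺/In is the anode.
E°cell = E°cat − E°an = +1.49 − (−0.34) = +1.83 V; n = 3.
The balanced reaction is Au³⁺(aq) + In(s) → Au(s) + In³⁺(aq), so Q = [In³⁺(aq)] / [Au³⁺(aq)] = 0.00412 and log Q = −2.385.
E = E° − (0.0592/n)·log Q = +1.83 − (0.0592/3)(−2.385) = +1.877 V.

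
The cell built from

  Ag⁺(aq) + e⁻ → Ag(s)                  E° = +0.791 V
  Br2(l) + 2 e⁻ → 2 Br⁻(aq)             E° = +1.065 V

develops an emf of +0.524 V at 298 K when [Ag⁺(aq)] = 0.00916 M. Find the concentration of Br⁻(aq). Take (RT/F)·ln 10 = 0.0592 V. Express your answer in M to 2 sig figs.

0.0065 M

Br₂/Br⁻ is the cathode (higher E°); E°cell = +1.065 − (+0.791) = +0.274 V with n = 2.
From the Nernst equation, log Q = n(E° − E)/0.0592 = 2·(+0.274 − (+0.524))/0.0592 = −8.446.
The balanced reaction is Br2(l) + 2 Ag(s) → 2 Br⁻(aq) + 2 Ag⁺(aq), so Q = [Br⁻(aq)]^2·[Ag⁺(aq)]^2.
Solving for the unknown gives log [Br⁻(aq)] = −2.185, so [Br⁻(aq)] ≈ 0.0065 M.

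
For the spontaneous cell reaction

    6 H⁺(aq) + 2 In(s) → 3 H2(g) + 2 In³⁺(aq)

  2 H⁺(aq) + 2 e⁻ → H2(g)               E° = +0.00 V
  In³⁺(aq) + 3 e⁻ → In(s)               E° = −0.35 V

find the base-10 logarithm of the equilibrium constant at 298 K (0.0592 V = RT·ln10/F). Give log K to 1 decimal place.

log K = 35.5

The 2H⁺/H₂ couple is reduced (cathode); E°cell = +0.00 − (−0.35) = +0.35 V with n = 6.
At equilibrium E = 0, so log K = nE°cell / 0.0592 = (6)(+0.35) / 0.0592 = 35.5.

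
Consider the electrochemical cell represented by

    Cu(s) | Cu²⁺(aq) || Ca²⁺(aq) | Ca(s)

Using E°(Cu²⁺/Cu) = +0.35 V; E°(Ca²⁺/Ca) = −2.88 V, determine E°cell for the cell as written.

−3.23 V

By convention the left-hand electrode in cell notation is the anode (oxidation) and the right-hand electrode is the cathode (reduction).
E°cell = E°(right) − E°(left) = −2.88 − (+0.35) = −3.23 V.
The negative sign shows that, as written, the cell would require an external voltage to drive the reaction.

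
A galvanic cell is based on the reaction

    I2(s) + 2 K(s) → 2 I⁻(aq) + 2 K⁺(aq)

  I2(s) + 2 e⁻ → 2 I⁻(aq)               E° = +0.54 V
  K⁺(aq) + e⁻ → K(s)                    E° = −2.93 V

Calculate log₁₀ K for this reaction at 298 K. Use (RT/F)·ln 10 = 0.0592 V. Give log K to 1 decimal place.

The I₂/I⁻ couple is reduced (cathode); E°cell = +0.54 − (−2.93) = +3.47 V with n = 2.
At equilibrium E = 0, so log K = nE°cell / 0.0592 = (2)(+3.47) / 0.0592 = 117.2.

log K = 117.2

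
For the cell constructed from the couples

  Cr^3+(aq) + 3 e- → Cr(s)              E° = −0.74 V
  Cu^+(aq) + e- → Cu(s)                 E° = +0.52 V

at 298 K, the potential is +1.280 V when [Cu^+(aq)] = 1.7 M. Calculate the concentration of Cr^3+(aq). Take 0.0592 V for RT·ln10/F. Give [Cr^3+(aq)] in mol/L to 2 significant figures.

0.48 M

The Cu⁺/Cu couple has the larger reduction potential, so it is the cathode: E°cell = +0.52 − (−0.74) = +1.26 V and n = 3.
Rearranging E = E° − (0.0592/n)·log Q gives log Q = 3(+1.26 − (+1.280))/0.0592 = −1.014.
For 3 Cu^+(aq) + Cr(s) → 3 Cu(s) + Cr^3+(aq), the reaction quotient is Q = [Cr^3+(aq)] / [Cu^+(aq)]^3.
Substituting the known concentrations and solving, log [Cr^3+(aq)] = −0.323 and [Cr^3+(aq)] = 0.48 M.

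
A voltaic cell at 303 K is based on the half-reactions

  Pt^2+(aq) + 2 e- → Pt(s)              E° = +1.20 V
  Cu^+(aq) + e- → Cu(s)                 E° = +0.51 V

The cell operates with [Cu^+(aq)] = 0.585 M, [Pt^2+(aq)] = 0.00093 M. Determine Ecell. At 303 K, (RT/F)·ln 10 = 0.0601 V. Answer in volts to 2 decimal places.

+0.61 V

Pt²⁺/Pt is reduced (cathode, E° = +1.20 V) and Cu⁺/Cu is oxidized (anode).
E°cell = +1.20 − (+0.51) = +0.69 V, with n = 2 electrons transferred.
The balanced reaction is Pt^2+(aq) + 2 Cu(s) → Pt(s) + 2 Cu^+(aq), so Q = [Cu^+(aq)]^2 / [Pt^2+(aq)] = 368 and log Q = 2.566.
By the Nernst equation, E = +0.69 − (0.0601/2)·(2.566) = +0.61 V.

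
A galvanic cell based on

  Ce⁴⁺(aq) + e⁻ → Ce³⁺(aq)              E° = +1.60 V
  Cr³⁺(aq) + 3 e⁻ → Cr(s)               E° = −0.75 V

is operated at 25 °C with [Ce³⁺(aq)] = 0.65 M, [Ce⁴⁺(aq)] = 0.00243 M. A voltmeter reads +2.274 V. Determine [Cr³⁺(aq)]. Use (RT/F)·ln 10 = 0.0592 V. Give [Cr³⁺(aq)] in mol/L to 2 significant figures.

Ce⁴⁺/Ce³⁺ is the cathode (higher E°); E°cell = +1.60 − (−0.75) = +2.35 V with n = 3.
Since E = E° − (0.0592/n)·log Q, log Q = n(E° − E)/0.0592 = 3.851.
Balancing electrons gives 3 Ce⁴⁺(aq) + Cr(s) → 3 Ce³⁺(aq) + Cr³⁺(aq); thus Q = ([Ce³⁺(aq)]^3·[Cr³⁺(aq)]) / [Ce⁴⁺(aq)]^3.
Solving for the unknown gives log [Cr³⁺(aq)] = −3.431, so [Cr³⁺(aq)] ≈ 0.00037 M.

0.00037 M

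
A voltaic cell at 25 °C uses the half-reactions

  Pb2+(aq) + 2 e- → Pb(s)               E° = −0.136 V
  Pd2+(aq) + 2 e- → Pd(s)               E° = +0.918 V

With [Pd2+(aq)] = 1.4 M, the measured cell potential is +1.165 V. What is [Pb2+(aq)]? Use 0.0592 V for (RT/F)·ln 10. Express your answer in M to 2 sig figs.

Pd²⁺/Pd is the cathode (higher E°); E°cell = +0.918 − (−0.136) = +1.054 V with n = 2.
Since E = E° − (0.0592/n)·log Q, log Q = n(E° − E)/0.0592 = −3.750.
The balanced reaction is Pd2+(aq) + Pb(s) → Pd(s) + Pb2+(aq), so Q = [Pb2+(aq)] / [Pd2+(aq)].
Substituting the known concentrations and solving, log [Pb2+(aq)] = −3.604 and [Pb2+(aq)] = 0.00025 M.

0.00025 M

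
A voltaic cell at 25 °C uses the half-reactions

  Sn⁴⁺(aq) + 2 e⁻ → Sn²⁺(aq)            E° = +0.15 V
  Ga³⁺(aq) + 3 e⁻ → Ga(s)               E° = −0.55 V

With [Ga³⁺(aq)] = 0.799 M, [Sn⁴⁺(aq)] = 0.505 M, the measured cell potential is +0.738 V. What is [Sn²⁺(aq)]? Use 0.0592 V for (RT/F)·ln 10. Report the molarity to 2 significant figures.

0.031 M

Sn⁴⁺/Sn²⁺ is the cathode (higher E°); E°cell = +0.15 − (−0.55) = +0.70 V with n = 6.
Rearranging E = E° − (0.0592/n)·log Q gives log Q = 6(+0.70 − (+0.738))/0.0592 = −3.851.
For 3 Sn⁴⁺(aq) + 2 Ga(s) → 3 Sn²⁺(aq) + 2 Ga³⁺(aq), the reaction quotient is Q = ([Sn²⁺(aq)]^3·[Ga³⁺(aq)]^2) / [Sn⁴⁺(aq)]^3.
Isolating [Sn²⁺(aq)] in Q = 10^{−3.851} yields log [Sn²⁺(aq)] = −1.515, i.e. 0.031 M.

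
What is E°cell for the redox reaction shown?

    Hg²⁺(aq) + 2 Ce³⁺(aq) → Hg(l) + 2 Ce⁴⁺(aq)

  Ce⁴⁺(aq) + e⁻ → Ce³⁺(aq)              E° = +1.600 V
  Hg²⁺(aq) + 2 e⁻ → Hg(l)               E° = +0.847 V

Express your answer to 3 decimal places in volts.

−0.753 V

Hg²⁺(aq) gains electrons, so the Hg²⁺/Hg couple is the cathode; the Ce⁴⁺/Ce³⁺ couple is the anode.
E°cell = E°(cathode) − E°(anode) = +0.847 − (+1.600) = −0.753 V.
The negative E°cell means the reaction is non-spontaneous in the direction written.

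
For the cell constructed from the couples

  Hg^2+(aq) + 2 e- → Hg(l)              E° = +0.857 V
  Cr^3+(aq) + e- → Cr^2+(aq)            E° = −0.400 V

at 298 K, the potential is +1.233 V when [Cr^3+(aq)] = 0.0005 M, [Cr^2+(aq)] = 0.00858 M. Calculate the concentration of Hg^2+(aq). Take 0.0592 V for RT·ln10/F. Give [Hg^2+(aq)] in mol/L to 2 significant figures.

0.00052 M

With Hg²⁺/Hg at the cathode and Cr³⁺/Cr²⁺ at the anode, E°cell = +0.857 − (−0.400) = +1.257 V (n = 2).
Since E = E° − (0.0592/n)·log Q, log Q = n(E° − E)/0.0592 = 0.811.
Balancing electrons gives Hg^2+(aq) + 2 Cr^2+(aq) → Hg(l) + 2 Cr^3+(aq); thus Q = [Cr^3+(aq)]^2 / ([Hg^2+(aq)]·[Cr^2+(aq)]^2).
Solving for the unknown gives log [Hg^2+(aq)] = −3.280, so [Hg^2+(aq)] ≈ 0.00052 M.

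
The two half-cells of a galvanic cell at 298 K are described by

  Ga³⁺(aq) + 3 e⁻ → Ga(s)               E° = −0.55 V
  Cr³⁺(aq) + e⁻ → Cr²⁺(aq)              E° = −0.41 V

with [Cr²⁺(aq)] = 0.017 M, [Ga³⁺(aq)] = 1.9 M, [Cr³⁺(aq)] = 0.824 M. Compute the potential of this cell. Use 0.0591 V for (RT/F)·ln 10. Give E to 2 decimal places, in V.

The Cr³⁺/Cr²⁺ couple has the more positive E°, so it is the cathode; Ga³⁺/Ga is the anode.
E°cell = −0.41 − (−0.55) = +0.14 V, with n = 3 electrons transferred.
The balanced reaction is 3 Cr³⁺(aq) + Ga(s) → 3 Cr²⁺(aq) + Ga³⁺(aq), so Q = ([Cr²⁺(aq)]^3·[Ga³⁺(aq)]) / [Cr³⁺(aq)]^3 = 1.67×10^−5 and log Q = −4.778.
Applying E = E° − (RT ln10/nF)·log Q gives +0.14 − (0.0591/3)(−4.778) = +0.23 V.

+0.23 V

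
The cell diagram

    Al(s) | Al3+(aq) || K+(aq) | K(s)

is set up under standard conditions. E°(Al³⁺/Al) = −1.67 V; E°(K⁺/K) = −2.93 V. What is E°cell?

By convention the left-hand electrode in cell notation is the anode (oxidation) and the right-hand electrode is the cathode (reduction).
E°cell = E°(right) − E°(left) = −2.93 − (−1.67) = −1.26 V.
The negative sign shows that, as written, the cell would require an external voltage to drive the reaction.

−1.26 V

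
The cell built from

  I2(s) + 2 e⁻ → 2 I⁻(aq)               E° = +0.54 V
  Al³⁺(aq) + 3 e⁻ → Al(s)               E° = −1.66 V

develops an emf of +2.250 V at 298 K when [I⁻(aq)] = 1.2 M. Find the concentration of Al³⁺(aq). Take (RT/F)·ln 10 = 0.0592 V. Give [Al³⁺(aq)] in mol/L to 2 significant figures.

0.0017 M

With I₂/I⁻ at the cathode and Al³⁺/Al at the anode, E°cell = +0.54 − (−1.66) = +2.20 V (n = 6).
Rearranging E = E° − (0.0592/n)·log Q gives log Q = 6(+2.20 − (+2.250))/0.0592 = −5.068.
Balancing electrons gives 3 I2(s) + 2 Al(s) → 6 I⁻(aq) + 2 Al³⁺(aq); thus Q = [I⁻(aq)]^6·[Al³⁺(aq)]^2.
Substituting the known concentrations and solving, log [Al³⁺(aq)] = −2.772 and [Al³⁺(aq)] = 0.0017 M.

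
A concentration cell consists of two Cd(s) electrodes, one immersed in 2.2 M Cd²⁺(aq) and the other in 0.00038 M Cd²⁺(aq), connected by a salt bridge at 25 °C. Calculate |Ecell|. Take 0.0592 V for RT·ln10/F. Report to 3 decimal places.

0.111 V

For a concentration cell E°cell = 0, since both electrodes use the same couple.
The compartment with the higher Cd²⁺(aq) concentration (2.2 M) acts as the cathode; ions are reduced there and produced at the dilute (0.00038 M) anode.
With n = 2, Ecell = −(0.0592/2)·log([dilute]/[conc]) = −(0.0592/2)·log(0.00038/2.2) = +0.111 V.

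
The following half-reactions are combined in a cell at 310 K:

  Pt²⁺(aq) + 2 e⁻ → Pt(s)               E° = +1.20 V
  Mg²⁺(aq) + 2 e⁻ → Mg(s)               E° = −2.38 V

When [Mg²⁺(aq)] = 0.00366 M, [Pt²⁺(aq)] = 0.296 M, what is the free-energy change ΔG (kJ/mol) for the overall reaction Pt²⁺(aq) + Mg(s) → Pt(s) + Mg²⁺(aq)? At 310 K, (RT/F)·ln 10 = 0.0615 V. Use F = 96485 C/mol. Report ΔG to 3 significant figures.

−702 kJ/mol

E°cell = +1.20 − (−2.38) = +3.58 V; the balanced reaction transfers n = 2 electrons.
The reaction quotient is [Mg²⁺(aq)] / [Pt²⁺(aq)] = 0.0124; by Nernst, E = +3.58 − (0.0615/2)(−1.908) = +3.6387 V.
Finally ΔG = −nFE = −(2)(96485 C/mol)(+3.6387 V) = −702 kJ/mol.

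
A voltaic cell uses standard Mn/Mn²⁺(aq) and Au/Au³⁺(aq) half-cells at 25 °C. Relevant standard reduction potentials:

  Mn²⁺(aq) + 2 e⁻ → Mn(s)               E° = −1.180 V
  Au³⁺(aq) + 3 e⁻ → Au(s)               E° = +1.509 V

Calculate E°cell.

The Au³⁺/Au couple has the higher E°, so Au ion is reduced (cathode) and Mn is oxidized (anode).
E°cell = E°(cathode) − E°(anode) = +1.509 − (−1.180) = +2.689 V.

+2.689 V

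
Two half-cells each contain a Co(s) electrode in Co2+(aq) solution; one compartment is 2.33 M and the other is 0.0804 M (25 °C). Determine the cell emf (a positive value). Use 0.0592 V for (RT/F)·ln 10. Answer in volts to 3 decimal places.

For a concentration cell E°cell = 0, since both electrodes use the same couple.
The compartment with the higher Co2+(aq) concentration (2.33 M) acts as the cathode; ions are reduced there and produced at the dilute (0.0804 M) anode.
With n = 2, Ecell = −(0.0592/2)·log([dilute]/[conc]) = −(0.0592/2)·log(0.0804/2.33) = +0.043 V.

0.043 V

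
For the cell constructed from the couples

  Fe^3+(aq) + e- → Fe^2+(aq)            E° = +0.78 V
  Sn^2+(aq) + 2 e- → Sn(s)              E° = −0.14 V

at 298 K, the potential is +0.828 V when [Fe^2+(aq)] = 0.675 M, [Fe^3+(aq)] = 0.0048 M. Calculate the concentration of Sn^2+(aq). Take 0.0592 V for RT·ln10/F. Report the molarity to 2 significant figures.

Fe³⁺/Fe²⁺ is the cathode (higher E°); E°cell = +0.78 − (−0.14) = +0.92 V with n = 2.
Rearranging E = E° − (0.0592/n)·log Q gives log Q = 2(+0.92 − (+0.828))/0.0592 = 3.108.
Balancing electrons gives 2 Fe^3+(aq) + Sn(s) → 2 Fe^2+(aq) + Sn^2+(aq); thus Q = ([Fe^2+(aq)]^2·[Sn^2+(aq)]) / [Fe^3+(aq)]^2.
Solving for the unknown gives log [Sn^2+(aq)] = −1.188, so [Sn^2+(aq)] ≈ 0.065 M.

0.065 M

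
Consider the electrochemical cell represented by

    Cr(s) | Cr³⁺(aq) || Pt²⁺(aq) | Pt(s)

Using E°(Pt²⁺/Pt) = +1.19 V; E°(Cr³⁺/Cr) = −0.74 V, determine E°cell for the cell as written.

+1.93 V

By convention the left-hand electrode in cell notation is the anode (oxidation) and the right-hand electrode is the cathode (reduction).
E°cell = E°(right) − E°(left) = +1.19 − (−0.74) = +1.93 V.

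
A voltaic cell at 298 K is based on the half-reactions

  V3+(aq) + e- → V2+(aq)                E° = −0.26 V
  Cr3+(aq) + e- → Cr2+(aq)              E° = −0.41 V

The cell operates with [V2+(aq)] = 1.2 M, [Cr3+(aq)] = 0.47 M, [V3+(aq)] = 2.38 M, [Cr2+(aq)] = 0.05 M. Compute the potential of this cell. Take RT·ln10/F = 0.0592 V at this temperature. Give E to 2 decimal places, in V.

+0.11 V

Since E°(V³⁺/V²⁺) > E°(Cr³⁺/Cr²⁺), V³⁺/V²⁺ serves as the cathode.
E°cell = −0.26 − (−0.41) = +0.15 V, with n = 1 electron transferred.
For the overall reaction V3+(aq) + Cr2+(aq) → V2+(aq) + Cr3+(aq), Q = ([V2+(aq)]·[Cr3+(aq)]) / ([V3+(aq)]·[Cr2+(aq)]) = 4.74, giving log Q = 0.676.
By the Nernst equation, E = +0.15 − (0.0592/1)·(0.676) = +0.11 V.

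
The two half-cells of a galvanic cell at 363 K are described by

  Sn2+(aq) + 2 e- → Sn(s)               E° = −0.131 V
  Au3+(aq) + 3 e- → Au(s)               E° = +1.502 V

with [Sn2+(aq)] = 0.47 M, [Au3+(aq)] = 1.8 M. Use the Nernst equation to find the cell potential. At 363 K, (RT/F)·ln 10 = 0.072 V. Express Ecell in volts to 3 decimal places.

+1.651 V

The Au³⁺/Au couple has the more positive E°, so it is the cathode; Sn²⁺/Sn is the anode.
The standard potential is +1.502 − (−0.131) = +1.633 V and the balanced reaction transfers n = 6 electrons.
For the overall reaction 2 Au3+(aq) + 3 Sn(s) → 2 Au(s) + 3 Sn2+(aq), Q = [Sn2+(aq)]^3 / [Au3+(aq)]^2 = 0.032, giving log Q = −1.494.
E = E° − (0.072/n)·log Q = +1.633 − (0.072/6)(−1.494) = +1.651 V.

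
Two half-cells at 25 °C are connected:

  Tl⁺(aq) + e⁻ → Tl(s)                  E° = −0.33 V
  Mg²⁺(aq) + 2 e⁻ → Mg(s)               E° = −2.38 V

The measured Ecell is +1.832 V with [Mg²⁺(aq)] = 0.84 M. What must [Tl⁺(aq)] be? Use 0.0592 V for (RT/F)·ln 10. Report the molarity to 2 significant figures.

0.00019 M

The Tl⁺/Tl couple has the larger reduction potential, so it is the cathode: E°cell = −0.33 − (−2.38) = +2.05 V and n = 2.
Rearranging E = E° − (0.0592/n)·log Q gives log Q = 2(+2.05 − (+1.832))/0.0592 = 7.365.
The balanced reaction is 2 Tl⁺(aq) + Mg(s) → 2 Tl(s) + Mg²⁺(aq), so Q = [Mg²⁺(aq)] / [Tl⁺(aq)]^2.
Substituting the known concentrations and solving, log [Tl⁺(aq)] = −3.720 and [Tl⁺(aq)] = 0.00019 M.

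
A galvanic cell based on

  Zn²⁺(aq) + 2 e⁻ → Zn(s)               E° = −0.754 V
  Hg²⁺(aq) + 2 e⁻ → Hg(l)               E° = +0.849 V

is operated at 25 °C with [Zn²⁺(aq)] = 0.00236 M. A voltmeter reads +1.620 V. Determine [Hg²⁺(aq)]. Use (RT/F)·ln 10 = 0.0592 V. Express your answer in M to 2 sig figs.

The Hg²⁺/Hg couple has the larger reduction potential, so it is the cathode: E°cell = +0.849 − (−0.754) = +1.603 V and n = 2.
Rearranging E = E° − (0.0592/n)·log Q gives log Q = 2(+1.603 − (+1.620))/0.0592 = −0.574.
Balancing electrons gives Hg²⁺(aq) + Zn(s) → Hg(l) + Zn²⁺(aq); thus Q = [Zn²⁺(aq)] / [Hg²⁺(aq)].
Substituting the known concentrations and solving, log [Hg²⁺(aq)] = −2.053 and [Hg²⁺(aq)] = 0.0089 M.

0.0089 M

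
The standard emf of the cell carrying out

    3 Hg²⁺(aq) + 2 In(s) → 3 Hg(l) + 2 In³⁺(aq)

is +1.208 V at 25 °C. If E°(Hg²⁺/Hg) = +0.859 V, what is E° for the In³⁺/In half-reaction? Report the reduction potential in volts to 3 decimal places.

In the reaction as written the Hg²⁺/Hg couple is reduced (cathode) and In³⁺/In is oxidized (anode), so E°cell = E°(Hg²⁺/Hg) − E°(In³⁺/In).
E°(In³⁺/In) = E°(cathode) − E°cell = +0.859 − (+1.208) = −0.349 V.

−0.349 V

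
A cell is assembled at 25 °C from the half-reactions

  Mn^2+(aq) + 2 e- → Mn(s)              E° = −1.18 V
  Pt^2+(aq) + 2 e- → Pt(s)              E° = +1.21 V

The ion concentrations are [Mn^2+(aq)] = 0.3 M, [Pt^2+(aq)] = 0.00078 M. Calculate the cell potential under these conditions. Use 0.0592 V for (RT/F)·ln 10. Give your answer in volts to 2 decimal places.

The Pt²⁺/Pt couple has the more positive E°, so it is the cathode; Mn²⁺/Mn is the anode.
E°cell = +1.21 − (−1.18) = +2.39 V, with n = 2 electrons transferred.
For the overall reaction Pt^2+(aq) + Mn(s) → Pt(s) + Mn^2+(aq), Q = [Mn^2+(aq)] / [Pt^2+(aq)] = 385, giving log Q = 2.585.
Applying E = E° − (RT ln10/nF)·log Q gives +2.39 − (0.0592/2)(2.585) = +2.31 V.

+2.31 V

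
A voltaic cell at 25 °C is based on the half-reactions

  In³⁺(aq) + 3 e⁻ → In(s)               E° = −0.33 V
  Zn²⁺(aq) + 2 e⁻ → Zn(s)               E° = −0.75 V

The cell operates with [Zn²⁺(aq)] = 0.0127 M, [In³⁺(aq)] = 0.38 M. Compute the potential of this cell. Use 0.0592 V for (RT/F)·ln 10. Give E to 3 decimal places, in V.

+0.468 V

In³⁺/In is reduced (cathode, E° = −0.33 V) and Zn²⁺/Zn is oxidized (anode).
E°cell = −0.33 − (−0.75) = +0.42 V, with n = 6 electrons transferred.
Balancing gives 2 In³⁺(aq) + 3 Zn(s) → 2 In(s) + 3 Zn²⁺(aq); hence Q = [Zn²⁺(aq)]^3 / [In³⁺(aq)]^2 = 1.42×10^−5 (log Q = −4.848).
Applying E = E° − (RT ln10/nF)·log Q gives +0.42 − (0.0592/6)(−4.848) = +0.468 V.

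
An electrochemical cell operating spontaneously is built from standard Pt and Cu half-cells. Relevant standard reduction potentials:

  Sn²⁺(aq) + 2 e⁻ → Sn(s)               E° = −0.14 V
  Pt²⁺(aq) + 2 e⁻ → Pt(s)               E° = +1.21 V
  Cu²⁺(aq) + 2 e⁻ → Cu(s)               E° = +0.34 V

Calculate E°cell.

The Pt²⁺/Pt couple has the higher E°, so Pt ion is reduced (cathode) and Cu is oxidized (anode).
E°cell = E°(cathode) − E°(anode) = +1.21 − (+0.34) = +0.87 V.

+0.87 V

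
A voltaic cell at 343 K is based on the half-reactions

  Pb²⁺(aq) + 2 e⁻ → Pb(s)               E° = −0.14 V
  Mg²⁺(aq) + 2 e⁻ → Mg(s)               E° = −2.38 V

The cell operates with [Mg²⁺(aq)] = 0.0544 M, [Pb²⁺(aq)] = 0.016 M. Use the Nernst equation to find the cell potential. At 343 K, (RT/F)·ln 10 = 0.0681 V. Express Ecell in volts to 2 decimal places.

+2.22 V

Pb²⁺/Pb is reduced (cathode, E° = −0.14 V) and Mg²⁺/Mg is oxidized (anode).
E°cell = E°cat − E°an = −0.14 − (−2.38) = +2.24 V; n = 2.
Balancing gives Pb²⁺(aq) + Mg(s) → Pb(s) + Mg²⁺(aq); hence Q = [Mg²⁺(aq)] / [Pb²⁺(aq)] = 3.4 (log Q = 0.531).
E = E° − (0.0681/n)·log Q = +2.24 − (0.0681/2)(0.531) = +2.22 V.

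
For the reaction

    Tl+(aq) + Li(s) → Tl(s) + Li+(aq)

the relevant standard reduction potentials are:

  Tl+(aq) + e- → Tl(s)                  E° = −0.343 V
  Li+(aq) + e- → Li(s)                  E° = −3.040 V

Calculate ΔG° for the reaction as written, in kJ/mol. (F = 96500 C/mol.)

−260 kJ/mol

In the reaction as written Tl+(aq) is reduced, so the Tl⁺/Tl couple is the cathode and Li⁺/Li is the anode.
E°cell = −0.343 − (−3.040) = +2.697 V; balancing electrons gives n = 1.
ΔG° = −nFE°cell = −(1)(96500)(+2.697) J/mol = −260 kJ/mol.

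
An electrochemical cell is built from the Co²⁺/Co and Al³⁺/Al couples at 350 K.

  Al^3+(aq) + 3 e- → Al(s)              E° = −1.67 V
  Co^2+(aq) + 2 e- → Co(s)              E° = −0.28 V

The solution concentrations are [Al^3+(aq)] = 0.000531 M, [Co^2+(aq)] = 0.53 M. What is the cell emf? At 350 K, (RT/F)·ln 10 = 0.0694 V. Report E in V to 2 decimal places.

Co²⁺/Co is reduced (cathode, E° = −0.28 V) and Al³⁺/Al is oxidized (anode).
E°cell = E°cat − E°an = −0.28 − (−1.67) = +1.39 V; n = 6.
For the overall reaction 3 Co^2+(aq) + 2 Al(s) → 3 Co(s) + 2 Al^3+(aq), Q = [Al^3+(aq)]^2 / [Co^2+(aq)]^3 = 1.89×10^−6, giving log Q = −5.723.
By the Nernst equation, E = +1.39 − (0.0694/6)·(−5.723) = +1.46 V.

+1.46 V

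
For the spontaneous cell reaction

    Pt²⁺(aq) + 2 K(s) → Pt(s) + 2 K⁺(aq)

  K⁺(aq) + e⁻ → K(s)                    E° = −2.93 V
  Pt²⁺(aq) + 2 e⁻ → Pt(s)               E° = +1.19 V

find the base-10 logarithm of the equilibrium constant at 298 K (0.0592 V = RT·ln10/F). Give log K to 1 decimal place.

log K = 139.2

The Pt²⁺/Pt couple is reduced (cathode); E°cell = +1.19 − (−2.93) = +4.12 V with n = 2.
At equilibrium E = 0, so log K = nE°cell / 0.0592 = (2)(+4.12) / 0.0592 = 139.2.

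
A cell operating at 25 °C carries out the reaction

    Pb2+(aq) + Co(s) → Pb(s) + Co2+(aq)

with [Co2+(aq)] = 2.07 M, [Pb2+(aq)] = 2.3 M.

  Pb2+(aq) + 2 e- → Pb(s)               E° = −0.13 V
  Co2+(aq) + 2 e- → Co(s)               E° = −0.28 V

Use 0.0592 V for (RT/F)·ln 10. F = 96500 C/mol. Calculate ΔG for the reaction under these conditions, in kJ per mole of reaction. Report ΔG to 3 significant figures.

−29.2 kJ/mol

The standard cell potential is −0.13 − (−0.28) = +0.15 V, with n = 2 electrons in the balanced equation.
Here Q = [Co2+(aq)] / [Pb2+(aq)] = 0.9 (log Q = −0.046), giving E = +0.15 − (0.0592/2)·(−0.046) = +0.1514 V.
Finally ΔG = −nFE = −(2)(96500 C/mol)(+0.1514 V) = −29.2 kJ/mol.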